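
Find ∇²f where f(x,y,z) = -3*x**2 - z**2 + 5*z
-8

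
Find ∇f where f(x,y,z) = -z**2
(0, 0, -2*z)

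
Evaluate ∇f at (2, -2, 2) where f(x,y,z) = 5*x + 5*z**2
(5, 0, 20)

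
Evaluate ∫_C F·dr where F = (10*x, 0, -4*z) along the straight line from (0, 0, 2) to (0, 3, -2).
0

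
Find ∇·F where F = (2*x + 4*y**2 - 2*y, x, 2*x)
2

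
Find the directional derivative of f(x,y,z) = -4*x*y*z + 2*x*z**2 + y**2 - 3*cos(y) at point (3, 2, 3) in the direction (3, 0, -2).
-42*sqrt(13)/13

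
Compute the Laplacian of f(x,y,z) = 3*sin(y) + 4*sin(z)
-3*sin(y) - 4*sin(z)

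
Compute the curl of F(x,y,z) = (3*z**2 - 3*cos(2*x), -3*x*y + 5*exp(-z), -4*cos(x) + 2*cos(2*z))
(5*exp(-z), 6*z - 4*sin(x), -3*y)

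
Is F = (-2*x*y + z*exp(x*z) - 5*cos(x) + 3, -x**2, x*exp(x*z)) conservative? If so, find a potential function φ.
Yes, F is conservative. φ = -x**2*y + 3*x + exp(x*z) - 5*sin(x)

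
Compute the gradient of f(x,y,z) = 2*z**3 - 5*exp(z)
(0, 0, 6*z**2 - 5*exp(z))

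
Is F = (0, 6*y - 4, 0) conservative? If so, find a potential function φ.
Yes, F is conservative. φ = y*(3*y - 4)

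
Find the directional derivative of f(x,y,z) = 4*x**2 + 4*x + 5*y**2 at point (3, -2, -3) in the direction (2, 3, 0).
-4*sqrt(13)/13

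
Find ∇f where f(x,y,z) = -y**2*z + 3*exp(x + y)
(3*exp(x + y), -2*y*z + 3*exp(x + y), -y**2)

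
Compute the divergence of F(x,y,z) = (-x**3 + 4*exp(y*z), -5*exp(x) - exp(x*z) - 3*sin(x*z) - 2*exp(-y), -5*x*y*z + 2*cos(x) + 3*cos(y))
-3*x**2 - 5*x*y + 2*exp(-y)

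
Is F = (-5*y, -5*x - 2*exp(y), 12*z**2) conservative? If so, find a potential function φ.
Yes, F is conservative. φ = -5*x*y + 4*z**3 - 2*exp(y)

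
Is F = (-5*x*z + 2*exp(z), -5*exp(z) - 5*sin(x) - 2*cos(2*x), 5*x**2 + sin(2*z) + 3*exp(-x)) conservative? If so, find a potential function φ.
No, ∇×F = (5*exp(z), -15*x + 2*exp(z) + 3*exp(-x), (8*sin(x) - 5)*cos(x)) ≠ 0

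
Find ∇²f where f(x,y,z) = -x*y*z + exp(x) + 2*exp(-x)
exp(x) + 2*exp(-x)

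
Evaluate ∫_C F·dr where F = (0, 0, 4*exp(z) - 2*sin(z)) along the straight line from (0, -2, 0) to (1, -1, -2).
-6 + 2*cos(2) + 4*exp(-2)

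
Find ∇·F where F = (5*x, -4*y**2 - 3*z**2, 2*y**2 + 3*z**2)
-8*y + 6*z + 5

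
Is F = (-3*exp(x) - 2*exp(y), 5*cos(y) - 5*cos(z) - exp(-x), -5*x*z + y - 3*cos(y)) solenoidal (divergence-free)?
No, ∇·F = -5*x - 3*exp(x) - 5*sin(y)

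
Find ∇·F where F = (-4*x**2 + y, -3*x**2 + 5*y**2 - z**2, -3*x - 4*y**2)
-8*x + 10*y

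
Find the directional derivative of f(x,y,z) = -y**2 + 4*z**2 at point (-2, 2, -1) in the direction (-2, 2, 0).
-2*sqrt(2)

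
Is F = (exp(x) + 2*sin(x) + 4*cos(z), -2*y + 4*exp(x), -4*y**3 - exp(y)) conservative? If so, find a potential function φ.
No, ∇×F = (-12*y**2 - exp(y), -4*sin(z), 4*exp(x)) ≠ 0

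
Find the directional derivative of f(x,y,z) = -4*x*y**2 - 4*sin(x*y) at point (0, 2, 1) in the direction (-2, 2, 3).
48*sqrt(17)/17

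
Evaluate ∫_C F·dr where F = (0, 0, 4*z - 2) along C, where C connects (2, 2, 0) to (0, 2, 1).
0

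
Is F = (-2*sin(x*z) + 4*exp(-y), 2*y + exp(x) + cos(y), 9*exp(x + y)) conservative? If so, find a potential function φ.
No, ∇×F = (9*exp(x + y), -2*x*cos(x*z) - 9*exp(x + y), exp(x) + 4*exp(-y)) ≠ 0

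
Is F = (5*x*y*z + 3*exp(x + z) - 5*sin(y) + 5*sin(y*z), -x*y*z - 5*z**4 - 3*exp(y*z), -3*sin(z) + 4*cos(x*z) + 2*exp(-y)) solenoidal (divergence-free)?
No, ∇·F = -x*z - 4*x*sin(x*z) + 5*y*z - 3*z*exp(y*z) + 3*exp(x + z) - 3*cos(z)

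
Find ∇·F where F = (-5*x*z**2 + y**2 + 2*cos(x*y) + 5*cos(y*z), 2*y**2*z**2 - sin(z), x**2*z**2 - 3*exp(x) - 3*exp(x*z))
2*x**2*z - 3*x*exp(x*z) + 4*y*z**2 - 2*y*sin(x*y) - 5*z**2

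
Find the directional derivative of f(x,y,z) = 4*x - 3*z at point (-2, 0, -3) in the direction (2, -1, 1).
5*sqrt(6)/6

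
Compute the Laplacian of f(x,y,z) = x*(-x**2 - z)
-6*x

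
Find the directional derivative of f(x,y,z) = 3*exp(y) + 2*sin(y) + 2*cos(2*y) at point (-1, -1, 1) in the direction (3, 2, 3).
sqrt(22)*(3 + 2*E*(cos(1) + 2*sin(2)))*exp(-1)/11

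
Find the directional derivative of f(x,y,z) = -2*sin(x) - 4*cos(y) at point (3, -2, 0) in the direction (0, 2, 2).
-2*sqrt(2)*sin(2)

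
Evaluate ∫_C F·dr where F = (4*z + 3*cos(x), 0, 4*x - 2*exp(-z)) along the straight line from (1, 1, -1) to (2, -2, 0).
-2*E - 3*sin(1) + 3*sin(2) + 6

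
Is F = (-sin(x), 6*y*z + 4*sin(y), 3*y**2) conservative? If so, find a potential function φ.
Yes, F is conservative. φ = 3*y**2*z + cos(x) - 4*cos(y)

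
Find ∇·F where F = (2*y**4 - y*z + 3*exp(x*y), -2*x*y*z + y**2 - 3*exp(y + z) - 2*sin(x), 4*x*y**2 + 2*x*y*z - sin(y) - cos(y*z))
2*x*y - 2*x*z + 3*y*exp(x*y) + y*sin(y*z) + 2*y - 3*exp(y + z)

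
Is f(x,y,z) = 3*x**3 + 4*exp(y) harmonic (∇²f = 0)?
No, ∇²f = 18*x + 4*exp(y)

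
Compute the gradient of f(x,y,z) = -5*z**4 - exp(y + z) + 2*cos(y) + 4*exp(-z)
(0, -exp(y + z) - 2*sin(y), -20*z**3 - exp(y + z) - 4*exp(-z))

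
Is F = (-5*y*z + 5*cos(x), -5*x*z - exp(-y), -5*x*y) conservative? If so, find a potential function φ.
Yes, F is conservative. φ = -5*x*y*z + 5*sin(x) + exp(-y)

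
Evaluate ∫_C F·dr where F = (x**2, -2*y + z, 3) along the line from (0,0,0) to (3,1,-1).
9/2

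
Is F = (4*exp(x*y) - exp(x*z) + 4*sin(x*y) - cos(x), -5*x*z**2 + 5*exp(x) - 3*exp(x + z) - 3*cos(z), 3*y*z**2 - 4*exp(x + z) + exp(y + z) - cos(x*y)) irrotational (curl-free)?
No, ∇×F = (10*x*z + x*sin(x*y) + 3*z**2 + 3*exp(x + z) + exp(y + z) - 3*sin(z), -x*exp(x*z) - y*sin(x*y) + 4*exp(x + z), -4*x*exp(x*y) - 4*x*cos(x*y) - 5*z**2 + 5*exp(x) - 3*exp(x + z))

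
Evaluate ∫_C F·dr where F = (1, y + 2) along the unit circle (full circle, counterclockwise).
0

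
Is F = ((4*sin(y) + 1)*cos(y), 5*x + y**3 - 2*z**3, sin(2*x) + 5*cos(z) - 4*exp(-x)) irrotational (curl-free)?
No, ∇×F = (6*z**2, -2*cos(2*x) - 4*exp(-x), 8*sin(y)**2 + sin(y) + 1)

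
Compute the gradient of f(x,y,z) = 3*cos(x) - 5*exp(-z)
(-3*sin(x), 0, 5*exp(-z))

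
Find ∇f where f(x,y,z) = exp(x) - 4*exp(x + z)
(exp(x) - 4*exp(x + z), 0, -4*exp(x + z))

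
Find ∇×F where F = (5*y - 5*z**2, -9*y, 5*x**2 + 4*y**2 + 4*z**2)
(8*y, -10*x - 10*z, -5)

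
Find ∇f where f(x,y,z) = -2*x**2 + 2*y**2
(-4*x, 4*y, 0)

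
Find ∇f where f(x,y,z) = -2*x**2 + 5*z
(-4*x, 0, 5)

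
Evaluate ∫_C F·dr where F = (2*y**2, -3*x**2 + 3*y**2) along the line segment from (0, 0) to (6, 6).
144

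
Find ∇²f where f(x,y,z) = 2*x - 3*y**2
-6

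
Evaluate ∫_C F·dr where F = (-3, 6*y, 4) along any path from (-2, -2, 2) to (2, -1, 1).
-25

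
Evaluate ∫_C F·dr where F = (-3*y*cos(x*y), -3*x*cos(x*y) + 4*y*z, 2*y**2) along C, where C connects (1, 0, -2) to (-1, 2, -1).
-8 + 3*sin(2)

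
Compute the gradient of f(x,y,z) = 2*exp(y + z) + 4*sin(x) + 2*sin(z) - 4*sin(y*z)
(4*cos(x), -4*z*cos(y*z) + 2*exp(y + z), -4*y*cos(y*z) + 2*exp(y + z) + 2*cos(z))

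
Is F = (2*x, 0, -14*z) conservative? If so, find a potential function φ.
Yes, F is conservative. φ = x**2 - 7*z**2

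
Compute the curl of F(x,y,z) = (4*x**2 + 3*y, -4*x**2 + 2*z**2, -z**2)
(-4*z, 0, -8*x - 3)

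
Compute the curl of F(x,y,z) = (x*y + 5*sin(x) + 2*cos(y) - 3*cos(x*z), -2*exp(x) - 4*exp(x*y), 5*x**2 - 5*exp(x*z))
(0, 3*x*sin(x*z) - 10*x + 5*z*exp(x*z), -x - 4*y*exp(x*y) - 2*exp(x) + 2*sin(y))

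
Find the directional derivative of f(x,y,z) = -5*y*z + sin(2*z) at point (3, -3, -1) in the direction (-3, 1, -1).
-2*sqrt(11)*(cos(2) + 5)/11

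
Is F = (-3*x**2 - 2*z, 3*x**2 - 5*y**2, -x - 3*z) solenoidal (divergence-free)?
No, ∇·F = -6*x - 10*y - 3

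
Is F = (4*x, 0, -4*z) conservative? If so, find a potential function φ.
Yes, F is conservative. φ = 2*x**2 - 2*z**2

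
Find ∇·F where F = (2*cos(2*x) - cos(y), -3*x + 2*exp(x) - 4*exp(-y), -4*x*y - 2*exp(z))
-2*exp(z) - 4*sin(2*x) + 4*exp(-y)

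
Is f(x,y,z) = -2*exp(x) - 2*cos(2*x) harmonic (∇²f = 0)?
No, ∇²f = -2*exp(x) + 8*cos(2*x)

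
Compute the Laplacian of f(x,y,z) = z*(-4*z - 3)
-8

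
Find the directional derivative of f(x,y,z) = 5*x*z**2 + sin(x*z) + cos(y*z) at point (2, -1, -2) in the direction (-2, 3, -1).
sqrt(14)*(2*cos(4) + 5*sin(2))/14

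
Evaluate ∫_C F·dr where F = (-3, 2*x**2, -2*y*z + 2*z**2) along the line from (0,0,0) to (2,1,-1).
-14/3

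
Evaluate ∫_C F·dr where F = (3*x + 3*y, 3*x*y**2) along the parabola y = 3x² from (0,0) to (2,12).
20946/7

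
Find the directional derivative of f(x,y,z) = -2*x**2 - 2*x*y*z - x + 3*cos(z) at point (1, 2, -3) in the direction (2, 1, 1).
sqrt(6)*(3*sin(3) + 16)/6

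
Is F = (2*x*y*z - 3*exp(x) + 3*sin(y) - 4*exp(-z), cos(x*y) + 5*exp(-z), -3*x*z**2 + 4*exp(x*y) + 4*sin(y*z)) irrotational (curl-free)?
No, ∇×F = (4*x*exp(x*y) + 4*z*cos(y*z) + 5*exp(-z), 2*x*y - 4*y*exp(x*y) + 3*z**2 + 4*exp(-z), -2*x*z - y*sin(x*y) - 3*cos(y))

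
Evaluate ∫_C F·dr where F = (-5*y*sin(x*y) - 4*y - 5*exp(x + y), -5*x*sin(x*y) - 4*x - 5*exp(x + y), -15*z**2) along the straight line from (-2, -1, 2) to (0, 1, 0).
-5*E + 5*exp(-3) - 5*cos(2) + 53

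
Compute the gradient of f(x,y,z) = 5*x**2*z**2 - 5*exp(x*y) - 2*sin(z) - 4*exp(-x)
(10*x*z**2 - 5*y*exp(x*y) + 4*exp(-x), -5*x*exp(x*y), 10*x**2*z - 2*cos(z))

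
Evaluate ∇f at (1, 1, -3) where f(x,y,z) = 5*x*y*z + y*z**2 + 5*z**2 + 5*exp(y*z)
(-15, -6 - 15*exp(-3), -31 + 5*exp(-3))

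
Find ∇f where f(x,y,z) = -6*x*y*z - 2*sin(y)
(-6*y*z, -6*x*z - 2*cos(y), -6*x*y)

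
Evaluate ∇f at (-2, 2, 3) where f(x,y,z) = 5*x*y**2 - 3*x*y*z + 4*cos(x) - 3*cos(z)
(2 + 4*sin(2), -22, 3*sin(3) + 12)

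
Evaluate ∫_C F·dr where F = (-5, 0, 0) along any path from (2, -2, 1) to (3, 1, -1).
-5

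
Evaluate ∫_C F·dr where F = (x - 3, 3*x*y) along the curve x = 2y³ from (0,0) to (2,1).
-14/5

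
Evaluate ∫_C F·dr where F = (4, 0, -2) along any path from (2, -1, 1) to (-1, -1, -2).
-6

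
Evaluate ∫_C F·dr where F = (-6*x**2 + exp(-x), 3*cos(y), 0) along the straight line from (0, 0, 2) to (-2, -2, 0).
-exp(2) - 3*sin(2) + 17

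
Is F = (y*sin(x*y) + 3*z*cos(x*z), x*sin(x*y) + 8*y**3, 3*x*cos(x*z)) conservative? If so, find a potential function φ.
Yes, F is conservative. φ = 2*y**4 + 3*sin(x*z) - cos(x*y)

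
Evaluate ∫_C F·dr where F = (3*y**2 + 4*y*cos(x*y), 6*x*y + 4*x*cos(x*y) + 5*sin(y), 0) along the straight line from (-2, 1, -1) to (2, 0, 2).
1 + 5*cos(1) + 4*sin(2)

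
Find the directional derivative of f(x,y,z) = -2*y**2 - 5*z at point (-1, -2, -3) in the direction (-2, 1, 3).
-sqrt(14)/2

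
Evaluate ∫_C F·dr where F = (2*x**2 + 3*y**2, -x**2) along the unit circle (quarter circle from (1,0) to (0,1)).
-10/3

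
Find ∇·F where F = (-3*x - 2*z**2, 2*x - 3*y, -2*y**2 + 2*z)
-4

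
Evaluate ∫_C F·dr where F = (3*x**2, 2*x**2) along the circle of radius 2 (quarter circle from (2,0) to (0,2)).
8/3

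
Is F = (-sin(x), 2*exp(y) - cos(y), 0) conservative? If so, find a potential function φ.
Yes, F is conservative. φ = 2*exp(y) - sin(y) + cos(x)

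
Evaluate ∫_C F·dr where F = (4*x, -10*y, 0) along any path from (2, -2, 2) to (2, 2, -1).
0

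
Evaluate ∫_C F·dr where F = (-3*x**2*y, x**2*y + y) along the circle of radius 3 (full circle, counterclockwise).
243*pi/4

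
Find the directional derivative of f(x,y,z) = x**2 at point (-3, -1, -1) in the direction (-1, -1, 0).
3*sqrt(2)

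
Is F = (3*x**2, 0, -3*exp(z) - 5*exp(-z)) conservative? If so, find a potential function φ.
Yes, F is conservative. φ = x**3 - 3*exp(z) + 5*exp(-z)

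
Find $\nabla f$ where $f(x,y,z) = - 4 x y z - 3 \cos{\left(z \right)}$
(-4*y*z, -4*x*z, -4*x*y + 3*sin(z))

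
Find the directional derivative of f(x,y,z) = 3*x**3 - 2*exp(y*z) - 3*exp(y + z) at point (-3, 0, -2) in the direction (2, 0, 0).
81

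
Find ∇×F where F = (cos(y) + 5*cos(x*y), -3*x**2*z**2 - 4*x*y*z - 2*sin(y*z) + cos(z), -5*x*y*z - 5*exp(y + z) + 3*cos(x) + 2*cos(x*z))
(6*x**2*z + 4*x*y - 5*x*z + 2*y*cos(y*z) - 5*exp(y + z) + sin(z), 5*y*z + 2*z*sin(x*z) + 3*sin(x), -6*x*z**2 + 5*x*sin(x*y) - 4*y*z + sin(y))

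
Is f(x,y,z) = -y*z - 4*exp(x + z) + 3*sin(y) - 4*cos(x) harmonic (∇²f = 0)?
No, ∇²f = -8*exp(x + z) - 3*sin(y) + 4*cos(x)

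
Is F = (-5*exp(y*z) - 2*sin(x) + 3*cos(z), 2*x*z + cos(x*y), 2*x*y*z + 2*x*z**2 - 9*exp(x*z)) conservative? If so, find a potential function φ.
No, ∇×F = (2*x*(z - 1), -2*y*z - 5*y*exp(y*z) - 2*z**2 + 9*z*exp(x*z) - 3*sin(z), -y*sin(x*y) + 5*z*exp(y*z) + 2*z) ≠ 0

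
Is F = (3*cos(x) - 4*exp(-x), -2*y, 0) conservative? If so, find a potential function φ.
Yes, F is conservative. φ = -y**2 + 3*sin(x) + 4*exp(-x)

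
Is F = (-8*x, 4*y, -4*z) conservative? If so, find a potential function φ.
Yes, F is conservative. φ = -4*x**2 + 2*y**2 - 2*z**2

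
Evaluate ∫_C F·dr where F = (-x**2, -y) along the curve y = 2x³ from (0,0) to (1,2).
-7/3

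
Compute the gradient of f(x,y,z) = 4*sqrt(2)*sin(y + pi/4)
(0, 4*sqrt(2)*cos(y + pi/4), 0)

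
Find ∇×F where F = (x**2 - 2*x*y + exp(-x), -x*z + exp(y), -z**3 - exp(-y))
(x + exp(-y), 0, 2*x - z)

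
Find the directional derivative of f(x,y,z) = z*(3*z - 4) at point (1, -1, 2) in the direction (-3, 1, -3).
-24*sqrt(19)/19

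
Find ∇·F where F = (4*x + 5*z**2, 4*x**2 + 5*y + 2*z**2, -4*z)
5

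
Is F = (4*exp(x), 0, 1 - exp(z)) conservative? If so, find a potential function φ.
Yes, F is conservative. φ = z + 4*exp(x) - exp(z)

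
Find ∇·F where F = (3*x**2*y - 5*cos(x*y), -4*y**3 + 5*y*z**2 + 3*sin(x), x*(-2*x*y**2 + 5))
6*x*y - 12*y**2 + 5*y*sin(x*y) + 5*z**2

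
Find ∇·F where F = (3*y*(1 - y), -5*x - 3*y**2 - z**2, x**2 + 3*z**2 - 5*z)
-6*y + 6*z - 5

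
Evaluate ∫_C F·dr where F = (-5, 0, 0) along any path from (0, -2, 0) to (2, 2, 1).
-10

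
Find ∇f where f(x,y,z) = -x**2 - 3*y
(-2*x, -3, 0)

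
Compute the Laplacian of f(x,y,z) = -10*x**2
-20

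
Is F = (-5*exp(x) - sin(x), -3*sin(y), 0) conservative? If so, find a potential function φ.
Yes, F is conservative. φ = -5*exp(x) + cos(x) + 3*cos(y)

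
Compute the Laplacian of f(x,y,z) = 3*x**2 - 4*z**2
-2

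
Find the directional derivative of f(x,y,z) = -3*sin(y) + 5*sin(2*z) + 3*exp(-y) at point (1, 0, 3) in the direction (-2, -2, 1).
10*cos(6)/3 + 4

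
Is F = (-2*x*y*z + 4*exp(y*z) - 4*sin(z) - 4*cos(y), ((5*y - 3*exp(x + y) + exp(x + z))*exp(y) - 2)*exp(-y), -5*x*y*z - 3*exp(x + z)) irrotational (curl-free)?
No, ∇×F = (-5*x*z - exp(x + z), -2*x*y + 5*y*z + 4*y*exp(y*z) + 3*exp(x + z) - 4*cos(z), 2*x*z - 4*z*exp(y*z) - 3*exp(x + y) + exp(x + z) - 4*sin(y))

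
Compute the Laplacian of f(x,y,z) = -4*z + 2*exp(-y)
2*exp(-y)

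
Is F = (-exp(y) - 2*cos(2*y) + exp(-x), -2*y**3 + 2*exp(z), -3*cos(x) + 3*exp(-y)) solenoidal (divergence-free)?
No, ∇·F = -6*y**2 - exp(-x)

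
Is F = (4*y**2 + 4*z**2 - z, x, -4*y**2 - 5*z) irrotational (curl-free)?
No, ∇×F = (-8*y, 8*z - 1, 1 - 8*y)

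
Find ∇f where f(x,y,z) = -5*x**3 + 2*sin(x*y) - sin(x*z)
(-15*x**2 + 2*y*cos(x*y) - z*cos(x*z), 2*x*cos(x*y), -x*cos(x*z))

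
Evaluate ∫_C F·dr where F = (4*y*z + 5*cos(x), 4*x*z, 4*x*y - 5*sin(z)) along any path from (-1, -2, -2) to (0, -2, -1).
-5*cos(2) + 5*sqrt(2)*sin(pi/4 + 1) + 16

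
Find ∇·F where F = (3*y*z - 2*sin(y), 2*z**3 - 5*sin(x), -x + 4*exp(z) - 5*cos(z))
4*exp(z) + 5*sin(z)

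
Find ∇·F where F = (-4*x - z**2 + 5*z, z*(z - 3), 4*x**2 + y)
-4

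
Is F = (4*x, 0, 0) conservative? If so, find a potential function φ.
Yes, F is conservative. φ = 2*x**2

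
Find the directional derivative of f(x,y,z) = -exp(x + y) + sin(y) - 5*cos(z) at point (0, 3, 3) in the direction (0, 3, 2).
sqrt(13)*(-3*exp(3) + 3*cos(3) + 10*sin(3))/13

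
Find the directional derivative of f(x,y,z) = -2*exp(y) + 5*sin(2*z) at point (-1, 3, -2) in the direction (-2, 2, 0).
-sqrt(2)*exp(3)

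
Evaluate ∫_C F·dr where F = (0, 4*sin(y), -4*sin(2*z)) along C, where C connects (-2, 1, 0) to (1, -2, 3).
-2 - 4*cos(2) + 2*cos(6) + 4*cos(1)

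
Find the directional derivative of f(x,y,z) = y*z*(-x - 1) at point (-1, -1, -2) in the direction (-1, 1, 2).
sqrt(6)/3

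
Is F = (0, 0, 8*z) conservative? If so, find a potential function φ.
Yes, F is conservative. φ = 4*z**2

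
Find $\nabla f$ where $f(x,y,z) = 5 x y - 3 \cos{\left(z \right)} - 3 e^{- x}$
(5*y + 3*exp(-x), 5*x, 3*sin(z))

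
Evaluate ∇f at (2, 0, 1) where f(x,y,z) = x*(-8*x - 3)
(-35, 0, 0)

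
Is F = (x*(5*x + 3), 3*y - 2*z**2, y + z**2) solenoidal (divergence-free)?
No, ∇·F = 10*x + 2*z + 6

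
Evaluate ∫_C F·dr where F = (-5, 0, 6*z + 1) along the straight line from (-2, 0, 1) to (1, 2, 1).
-15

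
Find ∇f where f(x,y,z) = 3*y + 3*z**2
(0, 3, 6*z)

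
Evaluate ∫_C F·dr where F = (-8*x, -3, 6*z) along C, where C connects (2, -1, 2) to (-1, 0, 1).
0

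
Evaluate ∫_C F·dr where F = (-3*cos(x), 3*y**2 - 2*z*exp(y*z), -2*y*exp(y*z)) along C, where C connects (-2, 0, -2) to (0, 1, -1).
-3*sin(2) - 2*exp(-1) + 3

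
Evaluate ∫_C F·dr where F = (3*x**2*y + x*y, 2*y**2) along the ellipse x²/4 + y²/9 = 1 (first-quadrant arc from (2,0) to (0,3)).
14 - 9*pi/2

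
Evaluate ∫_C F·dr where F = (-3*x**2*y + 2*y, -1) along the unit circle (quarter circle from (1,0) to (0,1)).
-1 - 5*pi/16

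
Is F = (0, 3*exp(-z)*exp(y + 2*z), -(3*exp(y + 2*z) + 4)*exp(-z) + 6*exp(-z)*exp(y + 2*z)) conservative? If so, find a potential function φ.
Yes, F is conservative. φ = (3*exp(y + 2*z) + 4)*exp(-z)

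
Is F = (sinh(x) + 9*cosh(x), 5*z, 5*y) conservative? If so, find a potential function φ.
Yes, F is conservative. φ = 5*y*z + 9*sinh(x) + cosh(x)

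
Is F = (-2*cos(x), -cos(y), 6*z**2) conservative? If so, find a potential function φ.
Yes, F is conservative. φ = 2*z**3 - 2*sin(x) - sin(y)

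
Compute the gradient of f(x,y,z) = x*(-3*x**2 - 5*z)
(-9*x**2 - 5*z, 0, -5*x)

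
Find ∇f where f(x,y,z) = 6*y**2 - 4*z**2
(0, 12*y, -8*z)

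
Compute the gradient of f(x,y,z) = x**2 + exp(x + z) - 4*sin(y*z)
(2*x + exp(x + z), -4*z*cos(y*z), -4*y*cos(y*z) + exp(x + z))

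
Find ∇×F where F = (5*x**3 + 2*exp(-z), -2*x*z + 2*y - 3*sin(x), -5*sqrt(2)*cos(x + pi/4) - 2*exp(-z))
(2*x, -5*sqrt(2)*sin(x + pi/4) - 2*exp(-z), -2*z - 3*cos(x))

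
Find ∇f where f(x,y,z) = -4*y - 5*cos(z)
(0, -4, 5*sin(z))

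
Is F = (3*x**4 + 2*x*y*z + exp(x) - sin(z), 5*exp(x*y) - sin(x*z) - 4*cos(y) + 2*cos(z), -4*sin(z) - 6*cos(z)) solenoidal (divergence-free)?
No, ∇·F = 12*x**3 + 5*x*exp(x*y) + 2*y*z + exp(x) + 4*sin(y) + 6*sin(z) - 4*cos(z)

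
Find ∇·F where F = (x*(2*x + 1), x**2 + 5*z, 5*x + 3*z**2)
4*x + 6*z + 1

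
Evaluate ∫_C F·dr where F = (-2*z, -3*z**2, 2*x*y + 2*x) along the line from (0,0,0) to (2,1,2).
-4/3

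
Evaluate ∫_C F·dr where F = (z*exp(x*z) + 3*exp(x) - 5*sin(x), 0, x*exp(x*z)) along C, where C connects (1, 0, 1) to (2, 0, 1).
-4*E - 5*cos(1) + 5*cos(2) + 4*exp(2)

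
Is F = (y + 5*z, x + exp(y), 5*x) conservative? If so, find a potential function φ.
Yes, F is conservative. φ = x*y + 5*x*z + exp(y)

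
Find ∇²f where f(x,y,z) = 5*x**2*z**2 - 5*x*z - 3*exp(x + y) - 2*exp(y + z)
10*x**2 + 10*z**2 - 6*exp(x + y) - 4*exp(y + z)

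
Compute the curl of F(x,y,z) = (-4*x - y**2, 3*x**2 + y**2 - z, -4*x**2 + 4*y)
(5, 8*x, 6*x + 2*y)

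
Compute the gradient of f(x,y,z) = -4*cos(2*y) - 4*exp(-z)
(0, 8*sin(2*y), 4*exp(-z))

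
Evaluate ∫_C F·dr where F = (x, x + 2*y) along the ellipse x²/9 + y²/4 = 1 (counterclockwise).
6*pi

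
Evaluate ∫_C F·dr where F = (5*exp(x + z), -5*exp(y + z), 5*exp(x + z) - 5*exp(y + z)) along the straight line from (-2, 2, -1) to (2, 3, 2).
5*((-exp(4) + 1 + exp(3))*exp(4) - 1)*exp(-3)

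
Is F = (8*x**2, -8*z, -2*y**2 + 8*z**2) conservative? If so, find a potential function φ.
No, ∇×F = (8 - 4*y, 0, 0) ≠ 0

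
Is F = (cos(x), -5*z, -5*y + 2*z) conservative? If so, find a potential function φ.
Yes, F is conservative. φ = -5*y*z + z**2 + sin(x)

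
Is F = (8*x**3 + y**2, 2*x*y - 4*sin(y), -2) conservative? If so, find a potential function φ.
Yes, F is conservative. φ = 2*x**4 + x*y**2 - 2*z + 4*cos(y)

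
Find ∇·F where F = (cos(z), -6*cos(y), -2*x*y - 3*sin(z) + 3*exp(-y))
6*sin(y) - 3*cos(z)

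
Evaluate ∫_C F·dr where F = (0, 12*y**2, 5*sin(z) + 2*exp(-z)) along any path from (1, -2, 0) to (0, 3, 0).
140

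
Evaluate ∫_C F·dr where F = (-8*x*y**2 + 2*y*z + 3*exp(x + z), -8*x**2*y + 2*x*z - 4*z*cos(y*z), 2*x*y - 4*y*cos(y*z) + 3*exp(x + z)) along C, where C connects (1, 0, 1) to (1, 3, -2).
-48 - 3*exp(2) + 4*sin(6) + 3*exp(-1)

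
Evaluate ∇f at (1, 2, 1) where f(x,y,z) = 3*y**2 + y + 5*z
(0, 13, 5)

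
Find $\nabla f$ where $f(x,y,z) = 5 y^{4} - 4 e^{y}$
(0, 20*y**3 - 4*exp(y), 0)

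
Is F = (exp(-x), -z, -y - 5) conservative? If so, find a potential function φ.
Yes, F is conservative. φ = -y*z - 5*z - exp(-x)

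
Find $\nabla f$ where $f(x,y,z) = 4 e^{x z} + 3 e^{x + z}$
(4*z*exp(x*z) + 3*exp(x + z), 0, 4*x*exp(x*z) + 3*exp(x + z))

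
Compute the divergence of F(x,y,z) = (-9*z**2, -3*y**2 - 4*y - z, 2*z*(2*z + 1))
-6*y + 8*z - 2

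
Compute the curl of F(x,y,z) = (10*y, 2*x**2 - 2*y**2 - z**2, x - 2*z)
(2*z, -1, 4*x - 10)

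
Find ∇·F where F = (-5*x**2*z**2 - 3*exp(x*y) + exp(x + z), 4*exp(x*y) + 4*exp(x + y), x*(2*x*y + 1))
-10*x*z**2 + 4*x*exp(x*y) - 3*y*exp(x*y) + 4*exp(x + y) + exp(x + z)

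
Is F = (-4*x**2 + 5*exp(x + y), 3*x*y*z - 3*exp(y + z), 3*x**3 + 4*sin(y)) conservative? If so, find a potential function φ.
No, ∇×F = (-3*x*y + 3*exp(y + z) + 4*cos(y), -9*x**2, 3*y*z - 5*exp(x + y)) ≠ 0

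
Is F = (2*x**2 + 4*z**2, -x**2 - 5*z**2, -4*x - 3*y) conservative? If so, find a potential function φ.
No, ∇×F = (10*z - 3, 8*z + 4, -2*x) ≠ 0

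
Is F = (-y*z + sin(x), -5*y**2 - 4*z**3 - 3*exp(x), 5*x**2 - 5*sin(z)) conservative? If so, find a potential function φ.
No, ∇×F = (12*z**2, -10*x - y, z - 3*exp(x)) ≠ 0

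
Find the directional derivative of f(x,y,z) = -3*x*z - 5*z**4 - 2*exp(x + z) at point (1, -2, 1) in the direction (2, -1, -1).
sqrt(6)*(17 - 2*exp(2))/6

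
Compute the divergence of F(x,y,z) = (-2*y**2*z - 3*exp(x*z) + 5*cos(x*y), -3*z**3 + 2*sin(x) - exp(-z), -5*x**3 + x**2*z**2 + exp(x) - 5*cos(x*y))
2*x**2*z - 5*y*sin(x*y) - 3*z*exp(x*z)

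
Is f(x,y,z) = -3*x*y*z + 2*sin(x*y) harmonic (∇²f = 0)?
No, ∇²f = -2*(x**2 + y**2)*sin(x*y)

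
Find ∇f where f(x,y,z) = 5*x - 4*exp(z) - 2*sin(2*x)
(5 - 4*cos(2*x), 0, -4*exp(z))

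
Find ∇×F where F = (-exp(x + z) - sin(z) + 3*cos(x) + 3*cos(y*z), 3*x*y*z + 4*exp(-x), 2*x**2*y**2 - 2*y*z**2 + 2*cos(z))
(4*x**2*y - 3*x*y - 2*z**2, -4*x*y**2 - 3*y*sin(y*z) - exp(x + z) - cos(z), (3*z*(y + sin(y*z))*exp(x) - 4)*exp(-x))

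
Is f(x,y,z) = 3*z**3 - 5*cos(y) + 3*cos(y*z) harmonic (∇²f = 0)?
No, ∇²f = -3*y**2*cos(y*z) - 3*z**2*cos(y*z) + 18*z + 5*cos(y)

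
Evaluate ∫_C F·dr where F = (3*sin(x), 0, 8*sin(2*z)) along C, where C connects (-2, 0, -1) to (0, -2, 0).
-7 + 7*cos(2)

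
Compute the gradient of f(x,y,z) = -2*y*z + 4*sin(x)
(4*cos(x), -2*z, -2*y)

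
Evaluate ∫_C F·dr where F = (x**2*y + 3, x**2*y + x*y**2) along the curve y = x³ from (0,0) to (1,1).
461/120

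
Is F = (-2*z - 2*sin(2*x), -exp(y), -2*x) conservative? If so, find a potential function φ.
Yes, F is conservative. φ = -2*x*z - exp(y) + cos(2*x)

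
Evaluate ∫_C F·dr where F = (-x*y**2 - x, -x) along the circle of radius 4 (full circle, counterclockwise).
-16*pi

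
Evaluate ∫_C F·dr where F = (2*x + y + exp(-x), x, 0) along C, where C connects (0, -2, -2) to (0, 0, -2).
0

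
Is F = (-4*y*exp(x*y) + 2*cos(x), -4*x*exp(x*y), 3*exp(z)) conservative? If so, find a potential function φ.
Yes, F is conservative. φ = 3*exp(z) - 4*exp(x*y) + 2*sin(x)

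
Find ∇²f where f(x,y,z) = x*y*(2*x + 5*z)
4*y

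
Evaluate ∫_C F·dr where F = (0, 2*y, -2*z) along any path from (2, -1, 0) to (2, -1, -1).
-1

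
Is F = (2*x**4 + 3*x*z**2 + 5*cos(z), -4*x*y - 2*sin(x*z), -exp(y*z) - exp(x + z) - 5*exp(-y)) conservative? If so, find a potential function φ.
No, ∇×F = (2*x*cos(x*z) - z*exp(y*z) + 5*exp(-y), 6*x*z + exp(x + z) - 5*sin(z), -4*y - 2*z*cos(x*z)) ≠ 0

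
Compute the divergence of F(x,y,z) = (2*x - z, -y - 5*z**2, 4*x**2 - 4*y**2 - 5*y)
1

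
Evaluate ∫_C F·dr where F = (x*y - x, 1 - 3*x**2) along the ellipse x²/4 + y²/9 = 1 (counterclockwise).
0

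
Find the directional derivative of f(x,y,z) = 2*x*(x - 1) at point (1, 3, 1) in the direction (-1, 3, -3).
-2*sqrt(19)/19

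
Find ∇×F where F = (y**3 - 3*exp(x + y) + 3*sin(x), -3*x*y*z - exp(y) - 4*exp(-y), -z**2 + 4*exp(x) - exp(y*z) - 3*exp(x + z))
(3*x*y - z*exp(y*z), (3*exp(z) - 4)*exp(x), -3*y**2 - 3*y*z + 3*exp(x + y))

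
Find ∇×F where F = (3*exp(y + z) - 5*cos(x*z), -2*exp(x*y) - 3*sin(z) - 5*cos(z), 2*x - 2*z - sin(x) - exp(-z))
(-5*sin(z) + 3*cos(z), 5*x*sin(x*z) + 3*exp(y + z) + cos(x) - 2, -2*y*exp(x*y) - 3*exp(y + z))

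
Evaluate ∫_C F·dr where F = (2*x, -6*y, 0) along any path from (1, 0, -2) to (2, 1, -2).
0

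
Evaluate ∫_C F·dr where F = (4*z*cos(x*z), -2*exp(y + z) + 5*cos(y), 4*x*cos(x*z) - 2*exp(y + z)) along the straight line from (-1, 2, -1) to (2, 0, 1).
-4*sin(1) - sin(2)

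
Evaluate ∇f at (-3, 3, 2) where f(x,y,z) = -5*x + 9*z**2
(-5, 0, 36)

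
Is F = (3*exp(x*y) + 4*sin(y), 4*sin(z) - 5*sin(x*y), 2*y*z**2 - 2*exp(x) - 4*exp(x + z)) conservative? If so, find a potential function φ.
No, ∇×F = (2*z**2 - 4*cos(z), 2*exp(x) + 4*exp(x + z), -3*x*exp(x*y) - 5*y*cos(x*y) - 4*cos(y)) ≠ 0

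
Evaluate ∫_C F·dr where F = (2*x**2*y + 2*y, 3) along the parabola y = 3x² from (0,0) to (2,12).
452/5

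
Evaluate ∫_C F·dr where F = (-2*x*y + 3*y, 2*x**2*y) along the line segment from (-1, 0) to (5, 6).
342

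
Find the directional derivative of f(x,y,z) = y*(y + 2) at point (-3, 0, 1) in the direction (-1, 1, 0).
sqrt(2)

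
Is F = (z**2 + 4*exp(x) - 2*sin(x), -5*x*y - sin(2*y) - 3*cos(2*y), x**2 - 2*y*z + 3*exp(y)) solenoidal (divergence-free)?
No, ∇·F = -5*x - 2*y + 4*exp(x) + 6*sin(2*y) - 2*cos(x) - 2*cos(2*y)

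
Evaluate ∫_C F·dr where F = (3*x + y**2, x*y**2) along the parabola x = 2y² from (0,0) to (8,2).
624/5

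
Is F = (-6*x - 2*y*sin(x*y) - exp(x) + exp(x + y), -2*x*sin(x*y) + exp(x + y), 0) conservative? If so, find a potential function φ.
Yes, F is conservative. φ = -3*x**2 - exp(x) + exp(x + y) + 2*cos(x*y)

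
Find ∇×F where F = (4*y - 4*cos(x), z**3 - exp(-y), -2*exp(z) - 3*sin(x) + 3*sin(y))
(-3*z**2 + 3*cos(y), 3*cos(x), -4)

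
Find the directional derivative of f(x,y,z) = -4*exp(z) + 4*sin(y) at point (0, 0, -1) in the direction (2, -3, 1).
2*sqrt(14)*(-3*E - 1)*exp(-1)/7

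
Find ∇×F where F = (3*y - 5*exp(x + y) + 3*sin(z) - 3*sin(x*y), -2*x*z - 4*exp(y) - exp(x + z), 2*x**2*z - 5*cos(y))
(2*x + exp(x + z) + 5*sin(y), -4*x*z + 3*cos(z), 3*x*cos(x*y) - 2*z + 5*exp(x + y) - exp(x + z) - 3)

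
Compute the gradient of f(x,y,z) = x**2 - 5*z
(2*x, 0, -5)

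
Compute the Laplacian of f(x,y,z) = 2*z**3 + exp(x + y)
12*z + 2*exp(x + y)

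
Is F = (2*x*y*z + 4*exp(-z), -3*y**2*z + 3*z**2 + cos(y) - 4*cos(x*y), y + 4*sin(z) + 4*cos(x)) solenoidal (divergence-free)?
No, ∇·F = 4*x*sin(x*y) - 4*y*z - sin(y) + 4*cos(z)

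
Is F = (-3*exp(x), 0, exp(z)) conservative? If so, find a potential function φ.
Yes, F is conservative. φ = -3*exp(x) + exp(z)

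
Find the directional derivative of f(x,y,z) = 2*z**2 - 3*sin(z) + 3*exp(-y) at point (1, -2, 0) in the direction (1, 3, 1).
3*sqrt(11)*(-3*exp(2) - 1)/11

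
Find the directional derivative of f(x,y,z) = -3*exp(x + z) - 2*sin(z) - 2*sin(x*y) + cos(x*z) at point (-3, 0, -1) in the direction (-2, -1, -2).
-2 - 8*sin(3)/3 + 4*exp(-4) + 4*cos(1)/3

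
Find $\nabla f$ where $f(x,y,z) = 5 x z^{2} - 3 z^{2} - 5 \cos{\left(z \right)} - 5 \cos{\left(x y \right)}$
(5*y*sin(x*y) + 5*z**2, 5*x*sin(x*y), 10*x*z - 6*z + 5*sin(z))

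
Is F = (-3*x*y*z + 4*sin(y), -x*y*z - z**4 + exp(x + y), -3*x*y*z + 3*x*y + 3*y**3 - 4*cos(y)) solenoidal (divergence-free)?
No, ∇·F = -3*x*y - x*z - 3*y*z + exp(x + y)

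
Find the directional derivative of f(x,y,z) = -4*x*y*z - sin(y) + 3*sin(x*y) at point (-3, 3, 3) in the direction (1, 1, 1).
sqrt(3)*(36 - cos(3))/3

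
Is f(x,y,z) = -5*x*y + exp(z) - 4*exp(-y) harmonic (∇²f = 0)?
No, ∇²f = exp(z) - 4*exp(-y)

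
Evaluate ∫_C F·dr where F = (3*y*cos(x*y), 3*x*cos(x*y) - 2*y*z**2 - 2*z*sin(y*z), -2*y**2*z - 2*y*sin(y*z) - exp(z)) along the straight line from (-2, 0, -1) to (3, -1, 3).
-exp(3) - 11 + 2*cos(3) - 3*sin(3) + exp(-1)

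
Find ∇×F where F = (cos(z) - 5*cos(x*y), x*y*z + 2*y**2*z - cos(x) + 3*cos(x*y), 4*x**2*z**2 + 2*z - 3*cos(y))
(-x*y - 2*y**2 + 3*sin(y), -8*x*z**2 - sin(z), -5*x*sin(x*y) + y*z - 3*y*sin(x*y) + sin(x))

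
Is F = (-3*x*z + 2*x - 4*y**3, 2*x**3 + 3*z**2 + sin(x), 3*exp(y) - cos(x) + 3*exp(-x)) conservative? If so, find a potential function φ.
No, ∇×F = (-6*z + 3*exp(y), -3*x - sin(x) + 3*exp(-x), 6*x**2 + 12*y**2 + cos(x)) ≠ 0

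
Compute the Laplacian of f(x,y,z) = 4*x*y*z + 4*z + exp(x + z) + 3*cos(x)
2*exp(x + z) - 3*cos(x)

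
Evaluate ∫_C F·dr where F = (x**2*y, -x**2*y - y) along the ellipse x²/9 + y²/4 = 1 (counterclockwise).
-27*pi/2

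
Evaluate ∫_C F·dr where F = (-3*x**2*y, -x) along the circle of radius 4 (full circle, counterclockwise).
176*pi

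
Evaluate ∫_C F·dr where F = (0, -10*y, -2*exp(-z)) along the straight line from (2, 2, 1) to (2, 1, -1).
4*sinh(1) + 15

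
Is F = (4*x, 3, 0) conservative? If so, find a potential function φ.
Yes, F is conservative. φ = 2*x**2 + 3*y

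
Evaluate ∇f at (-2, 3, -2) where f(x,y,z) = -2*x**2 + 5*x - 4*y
(13, -4, 0)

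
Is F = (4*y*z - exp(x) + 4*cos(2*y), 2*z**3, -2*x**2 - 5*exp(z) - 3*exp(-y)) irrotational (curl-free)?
No, ∇×F = (-6*z**2 + 3*exp(-y), 4*x + 4*y, -4*z + 8*sin(2*y))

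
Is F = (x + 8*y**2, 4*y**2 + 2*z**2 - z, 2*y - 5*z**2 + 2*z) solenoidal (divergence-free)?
No, ∇·F = 8*y - 10*z + 3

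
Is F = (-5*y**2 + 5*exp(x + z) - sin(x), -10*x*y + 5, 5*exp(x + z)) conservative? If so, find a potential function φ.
Yes, F is conservative. φ = -5*x*y**2 + 5*y + 5*exp(x + z) + cos(x)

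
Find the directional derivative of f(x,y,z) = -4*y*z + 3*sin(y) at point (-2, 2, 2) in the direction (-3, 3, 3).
sqrt(3)*(-16/3 + cos(2))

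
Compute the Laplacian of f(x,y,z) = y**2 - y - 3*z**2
-4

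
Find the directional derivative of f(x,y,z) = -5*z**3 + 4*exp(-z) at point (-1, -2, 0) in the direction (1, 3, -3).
12*sqrt(19)/19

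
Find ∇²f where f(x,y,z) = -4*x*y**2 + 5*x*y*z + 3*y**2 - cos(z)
-8*x + cos(z) + 6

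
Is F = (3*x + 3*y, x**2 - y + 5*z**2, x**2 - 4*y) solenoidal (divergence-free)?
No, ∇·F = 2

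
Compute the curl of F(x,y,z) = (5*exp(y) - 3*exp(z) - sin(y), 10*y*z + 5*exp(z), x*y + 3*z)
(x - 10*y - 5*exp(z), -y - 3*exp(z), -5*exp(y) + cos(y))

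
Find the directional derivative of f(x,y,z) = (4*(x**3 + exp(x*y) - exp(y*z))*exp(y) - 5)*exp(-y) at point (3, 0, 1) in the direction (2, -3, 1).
177*sqrt(14)/14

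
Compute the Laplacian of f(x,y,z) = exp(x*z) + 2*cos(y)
x**2*exp(x*z) + z**2*exp(x*z) - 2*cos(y)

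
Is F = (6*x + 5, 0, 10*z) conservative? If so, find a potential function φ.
Yes, F is conservative. φ = 3*x**2 + 5*x + 5*z**2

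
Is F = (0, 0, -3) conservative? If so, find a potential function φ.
Yes, F is conservative. φ = -3*z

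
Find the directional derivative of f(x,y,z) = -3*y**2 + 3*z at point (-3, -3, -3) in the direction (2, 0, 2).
3*sqrt(2)/2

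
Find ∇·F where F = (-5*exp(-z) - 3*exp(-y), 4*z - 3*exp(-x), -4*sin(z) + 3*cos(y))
-4*cos(z)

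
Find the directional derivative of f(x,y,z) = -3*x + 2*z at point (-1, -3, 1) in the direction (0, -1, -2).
-4*sqrt(5)/5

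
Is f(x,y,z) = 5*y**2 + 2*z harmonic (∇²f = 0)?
No, ∇²f = 10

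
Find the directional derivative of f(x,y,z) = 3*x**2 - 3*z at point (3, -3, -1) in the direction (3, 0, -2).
60*sqrt(13)/13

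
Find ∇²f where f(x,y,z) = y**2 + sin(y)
2 - sin(y)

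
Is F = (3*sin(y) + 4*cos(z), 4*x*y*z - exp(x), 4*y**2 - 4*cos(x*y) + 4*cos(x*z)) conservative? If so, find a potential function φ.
No, ∇×F = (-4*x*y + 4*x*sin(x*y) + 8*y, -4*y*sin(x*y) + 4*z*sin(x*z) - 4*sin(z), 4*y*z - exp(x) - 3*cos(y)) ≠ 0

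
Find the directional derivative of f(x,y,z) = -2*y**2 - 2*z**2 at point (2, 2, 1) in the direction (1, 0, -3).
6*sqrt(10)/5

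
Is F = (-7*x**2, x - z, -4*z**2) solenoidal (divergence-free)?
No, ∇·F = -14*x - 8*z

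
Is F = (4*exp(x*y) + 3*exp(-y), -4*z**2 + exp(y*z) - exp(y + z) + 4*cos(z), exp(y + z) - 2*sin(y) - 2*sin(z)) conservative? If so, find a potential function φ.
No, ∇×F = (-y*exp(y*z) + 8*z + 2*exp(y + z) + 4*sin(z) - 2*cos(y), 0, -4*x*exp(x*y) + 3*exp(-y)) ≠ 0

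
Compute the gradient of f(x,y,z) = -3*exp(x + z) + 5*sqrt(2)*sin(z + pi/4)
(-3*exp(x + z), 0, -3*exp(x + z) + 5*sqrt(2)*cos(z + pi/4))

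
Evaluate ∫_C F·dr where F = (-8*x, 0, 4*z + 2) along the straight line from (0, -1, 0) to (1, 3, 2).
8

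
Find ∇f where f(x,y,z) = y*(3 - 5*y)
(0, 3 - 10*y, 0)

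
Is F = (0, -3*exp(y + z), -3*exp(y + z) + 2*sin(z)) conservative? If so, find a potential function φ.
Yes, F is conservative. φ = -3*exp(y + z) - 2*cos(z)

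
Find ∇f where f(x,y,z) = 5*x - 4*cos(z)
(5, 0, 4*sin(z))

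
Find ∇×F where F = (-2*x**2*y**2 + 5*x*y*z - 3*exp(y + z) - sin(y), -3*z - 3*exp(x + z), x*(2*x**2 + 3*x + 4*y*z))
(4*x*z + 3*exp(x + z) + 3, -6*x**2 + 5*x*y - 6*x - 4*y*z - 3*exp(y + z), 4*x**2*y - 5*x*z - 3*exp(x + z) + 3*exp(y + z) + cos(y))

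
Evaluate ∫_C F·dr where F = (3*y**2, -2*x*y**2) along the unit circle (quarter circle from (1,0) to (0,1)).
-2 - pi/8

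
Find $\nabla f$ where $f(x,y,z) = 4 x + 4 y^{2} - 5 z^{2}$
(4, 8*y, -10*z)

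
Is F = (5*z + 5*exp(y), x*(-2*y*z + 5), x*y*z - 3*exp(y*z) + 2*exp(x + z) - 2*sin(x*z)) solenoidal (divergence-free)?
No, ∇·F = x*y - 2*x*z - 2*x*cos(x*z) - 3*y*exp(y*z) + 2*exp(x + z)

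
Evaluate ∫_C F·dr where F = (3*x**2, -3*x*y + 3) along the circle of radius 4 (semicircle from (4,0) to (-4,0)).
-256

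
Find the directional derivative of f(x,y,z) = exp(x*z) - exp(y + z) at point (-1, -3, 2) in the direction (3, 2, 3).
sqrt(22)*(3 - 5*E)*exp(-2)/22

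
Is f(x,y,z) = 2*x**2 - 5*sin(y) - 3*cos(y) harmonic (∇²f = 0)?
No, ∇²f = 5*sin(y) + 3*cos(y) + 4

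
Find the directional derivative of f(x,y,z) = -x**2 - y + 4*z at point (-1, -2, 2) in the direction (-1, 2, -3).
-8*sqrt(14)/7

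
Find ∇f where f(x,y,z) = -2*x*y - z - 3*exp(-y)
(-2*y, -2*x + 3*exp(-y), -1)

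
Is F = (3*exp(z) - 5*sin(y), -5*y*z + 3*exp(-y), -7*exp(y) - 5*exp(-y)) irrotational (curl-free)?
No, ∇×F = (5*y - 7*exp(y) + 5*exp(-y), 3*exp(z), 5*cos(y))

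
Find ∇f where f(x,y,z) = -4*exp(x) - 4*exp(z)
(-4*exp(x), 0, -4*exp(z))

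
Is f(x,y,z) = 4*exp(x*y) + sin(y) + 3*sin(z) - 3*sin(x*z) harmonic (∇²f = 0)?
No, ∇²f = 4*x**2*exp(x*y) + 3*x**2*sin(x*z) + 4*y**2*exp(x*y) + 3*z**2*sin(x*z) - sin(y) - 3*sin(z)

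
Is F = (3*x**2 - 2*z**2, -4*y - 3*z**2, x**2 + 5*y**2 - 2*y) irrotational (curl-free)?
No, ∇×F = (10*y + 6*z - 2, -2*x - 4*z, 0)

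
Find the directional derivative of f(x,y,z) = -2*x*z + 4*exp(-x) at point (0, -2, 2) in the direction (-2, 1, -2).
16/3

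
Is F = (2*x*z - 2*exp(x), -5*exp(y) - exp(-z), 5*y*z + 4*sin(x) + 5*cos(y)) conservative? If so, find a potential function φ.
No, ∇×F = (5*z - 5*sin(y) - exp(-z), 2*x - 4*cos(x), 0) ≠ 0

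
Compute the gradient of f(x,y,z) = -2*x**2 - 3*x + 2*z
(-4*x - 3, 0, 2)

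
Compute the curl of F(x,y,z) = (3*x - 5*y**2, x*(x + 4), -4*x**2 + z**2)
(0, 8*x, 2*x + 10*y + 4)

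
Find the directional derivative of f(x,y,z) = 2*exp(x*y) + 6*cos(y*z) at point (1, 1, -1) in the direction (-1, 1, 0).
-3*sqrt(2)*sin(1)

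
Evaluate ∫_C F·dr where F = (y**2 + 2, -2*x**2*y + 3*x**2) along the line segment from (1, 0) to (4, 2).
14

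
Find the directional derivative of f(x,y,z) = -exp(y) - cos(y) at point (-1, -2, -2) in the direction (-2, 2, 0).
-sqrt(2)*(1 + exp(2)*sin(2))*exp(-2)/2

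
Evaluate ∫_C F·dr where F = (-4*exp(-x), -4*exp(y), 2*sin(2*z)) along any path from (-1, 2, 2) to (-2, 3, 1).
-4*exp(3) - 4*E + cos(4) - cos(2) + 8*exp(2)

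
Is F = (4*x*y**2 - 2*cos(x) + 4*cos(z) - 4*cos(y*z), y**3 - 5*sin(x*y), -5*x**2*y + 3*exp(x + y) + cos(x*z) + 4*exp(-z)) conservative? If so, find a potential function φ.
No, ∇×F = (-5*x**2 + 3*exp(x + y), 10*x*y + 4*y*sin(y*z) + z*sin(x*z) - 3*exp(x + y) - 4*sin(z), -8*x*y - 5*y*cos(x*y) - 4*z*sin(y*z)) ≠ 0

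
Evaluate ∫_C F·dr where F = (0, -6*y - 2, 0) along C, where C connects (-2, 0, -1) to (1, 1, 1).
-5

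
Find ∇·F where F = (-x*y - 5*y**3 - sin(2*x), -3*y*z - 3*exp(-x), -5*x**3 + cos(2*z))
-y - 3*z - 2*sin(2*z) - 2*cos(2*x)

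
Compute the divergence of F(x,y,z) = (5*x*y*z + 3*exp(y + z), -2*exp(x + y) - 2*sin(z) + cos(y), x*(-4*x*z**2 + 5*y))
-8*x**2*z + 5*y*z - 2*exp(x + y) - sin(y)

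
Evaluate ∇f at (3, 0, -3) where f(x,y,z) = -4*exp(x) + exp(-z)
(-4*exp(3), 0, -exp(3))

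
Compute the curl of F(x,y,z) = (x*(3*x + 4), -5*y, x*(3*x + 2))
(0, -6*x - 2, 0)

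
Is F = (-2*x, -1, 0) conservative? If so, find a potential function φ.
Yes, F is conservative. φ = -x**2 - y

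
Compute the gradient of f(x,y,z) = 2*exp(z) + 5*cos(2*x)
(-10*sin(2*x), 0, 2*exp(z))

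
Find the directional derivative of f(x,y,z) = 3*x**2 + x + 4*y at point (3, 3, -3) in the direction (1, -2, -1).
11*sqrt(6)/6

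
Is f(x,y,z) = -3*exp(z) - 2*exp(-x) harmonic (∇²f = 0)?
No, ∇²f = -3*exp(z) - 2*exp(-x)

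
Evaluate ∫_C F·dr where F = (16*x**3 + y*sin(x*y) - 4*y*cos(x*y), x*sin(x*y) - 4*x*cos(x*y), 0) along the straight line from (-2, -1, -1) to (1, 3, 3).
-60 - 4*sin(3) + cos(2) - cos(3) + 4*sin(2)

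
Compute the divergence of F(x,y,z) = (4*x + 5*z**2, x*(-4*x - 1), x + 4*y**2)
4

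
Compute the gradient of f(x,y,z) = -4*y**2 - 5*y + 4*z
(0, -8*y - 5, 4)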